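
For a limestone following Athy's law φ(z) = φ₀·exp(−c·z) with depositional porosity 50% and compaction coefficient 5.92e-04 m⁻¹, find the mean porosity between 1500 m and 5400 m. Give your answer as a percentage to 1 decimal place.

8.0%

Working in km (1 km = 1000 m; c in km⁻¹ = c in m⁻¹ × 1000):
⟨φ⟩ = (1/(z₂−z₁)) ∫ φ₀ e^(−cz) dz = φ₀·(e^(−c·z₁) − e^(−c·z₂)) / (c·(z₂−z₁))
e^(−0.592×1.5) = 0.4115; e^(−0.592×5.4) = 0.0409
⟨φ⟩ = 0.5 × (0.4115 − 0.0409) / (0.592 × 3.9) = 0.5 × 0.1605 = 0.0803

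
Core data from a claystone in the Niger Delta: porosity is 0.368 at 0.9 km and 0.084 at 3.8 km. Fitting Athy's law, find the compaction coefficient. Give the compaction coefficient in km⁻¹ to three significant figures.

0.509 km⁻¹

Athy: phi(z) = phi₀ e^(−kz) ⇒ phi₁/phi₂ = e^{k(z₂−z₁)} ⇒ k = ln(phi₁/phi₂)/(z₂−z₁)
k = ln(0.368/0.084) / (3.8 − 0.9) = ln(4.381) / 2.9 = 1.4773 / 2.9 = 0.5094 km⁻¹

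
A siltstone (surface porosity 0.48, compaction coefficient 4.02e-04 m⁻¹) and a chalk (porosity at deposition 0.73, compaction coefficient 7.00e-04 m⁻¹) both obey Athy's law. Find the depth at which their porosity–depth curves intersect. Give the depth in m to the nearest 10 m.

1410 m

Working in km (1 km = 1000 m; c in km⁻¹ = c in m⁻¹ × 1000):
Set φ₀ₐ e^(−cₐz) = φ₀ᵦ e^(−cᵦz) ⇒ ln(φ₀ₐ/φ₀ᵦ) = (cₐ − cᵦ)·z
z = ln(0.48/0.73) / (0.402 − 0.7) = -0.4193 / -0.298 = 1.407 km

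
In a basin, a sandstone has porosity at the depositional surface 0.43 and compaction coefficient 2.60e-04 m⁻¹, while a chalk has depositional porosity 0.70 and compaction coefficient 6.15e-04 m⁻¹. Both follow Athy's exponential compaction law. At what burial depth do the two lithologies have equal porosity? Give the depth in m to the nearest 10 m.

Working in km (1 km = 1000 m; k in km⁻¹ = k in m⁻¹ × 1000):
Set phi₀ₐ e^(−kₐd) = phi₀ᵦ e^(−kᵦd) ⇒ ln(phi₀ₐ/phi₀ᵦ) = (kₐ − kᵦ)·d
d = ln(0.43/0.7) / (0.26 − 0.615) = -0.4873 / -0.355 = 1.373 km

1370 m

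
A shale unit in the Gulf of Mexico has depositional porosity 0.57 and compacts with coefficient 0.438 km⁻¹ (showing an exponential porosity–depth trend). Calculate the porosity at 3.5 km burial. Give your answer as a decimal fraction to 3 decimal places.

0.123

n = n₀·exp(−k·Z) = 0.57 × exp(−0.438 × 3.5) = 0.57 × exp(−1.533)
  = 0.57 × 0.2159 = 0.1231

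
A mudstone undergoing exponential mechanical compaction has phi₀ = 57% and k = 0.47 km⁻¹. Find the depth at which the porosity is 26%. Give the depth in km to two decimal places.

1.67 km

Invert Athy's law: z = ln(phi₀/phi) / k
z = ln(0.57/0.26) / 0.47 = ln(2.192) / 0.47 = 0.7850 / 0.47 = 1.670 km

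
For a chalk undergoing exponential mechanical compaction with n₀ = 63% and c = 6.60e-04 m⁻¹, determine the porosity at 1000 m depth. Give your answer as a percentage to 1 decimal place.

32.6%

Working in km (1 km = 1000 m; c in km⁻¹ = c in m⁻¹ × 1000):
n = n₀·exp(−c·z) = 0.63 × exp(−0.66 × 1) = 0.63 × exp(−0.66)
  = 0.63 × 0.5169 = 0.3256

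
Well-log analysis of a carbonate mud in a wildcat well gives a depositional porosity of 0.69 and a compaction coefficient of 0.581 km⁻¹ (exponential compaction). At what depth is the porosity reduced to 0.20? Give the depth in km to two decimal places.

Invert Athy's law: Z = ln(φ₀/φ) / β
Z = ln(0.69/0.2) / 0.581 = ln(3.45) / 0.581 = 1.2384 / 0.581 = 2.131 km

2.13 km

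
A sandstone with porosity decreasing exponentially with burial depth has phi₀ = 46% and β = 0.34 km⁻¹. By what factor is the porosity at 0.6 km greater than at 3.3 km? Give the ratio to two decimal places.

phi(z₁)/phi(z₂) = e^(−β·z₁)/e^(−β·z₂) = e^{β(z₂−z₁)}
= exp(0.34 × 2.7) = exp(0.918) = 2.5043

2.50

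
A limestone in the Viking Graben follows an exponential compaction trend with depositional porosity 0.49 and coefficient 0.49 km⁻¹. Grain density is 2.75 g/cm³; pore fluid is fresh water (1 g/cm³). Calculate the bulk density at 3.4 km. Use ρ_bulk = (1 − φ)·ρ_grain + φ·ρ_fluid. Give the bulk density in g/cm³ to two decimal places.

Porosity at depth: n = 0.49·exp(−0.49×3.4) = 0.49×0.1890 = 0.0926
Bulk density: ρ_b = (1−n)ρ_g + n·ρ_f = 0.9074×2.75 + 0.0926×1
       = 2.495 + 0.093 = 2.588 g/cm³

2.59 g/cm³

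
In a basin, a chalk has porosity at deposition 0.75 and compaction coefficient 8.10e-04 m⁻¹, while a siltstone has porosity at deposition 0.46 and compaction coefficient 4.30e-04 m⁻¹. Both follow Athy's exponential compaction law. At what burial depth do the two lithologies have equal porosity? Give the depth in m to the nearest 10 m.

Working in km (1 km = 1000 m; k in km⁻¹ = k in m⁻¹ × 1000):
Set φ₀ₐ e^(−kₐz) = φ₀ᵦ e^(−kᵦz) ⇒ ln(φ₀ₐ/φ₀ᵦ) = (kₐ − kᵦ)·z
z = ln(0.75/0.46) / (0.81 − 0.43) = 0.4888 / 0.38 = 1.286 km

1290 m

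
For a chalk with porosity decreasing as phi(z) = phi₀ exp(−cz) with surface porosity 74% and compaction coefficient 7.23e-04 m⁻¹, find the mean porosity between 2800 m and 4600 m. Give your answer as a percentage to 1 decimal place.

5.5%

Working in km (1 km = 1000 m; c in km⁻¹ = c in m⁻¹ × 1000):
⟨phi⟩ = (1/(z₂−z₁)) ∫ phi₀ e^(−cz) dz = phi₀·(e^(−c·z₁) − e^(−c·z₂)) / (c·(z₂−z₁))
e^(−0.723×2.8) = 0.1321; e^(−0.723×4.6) = 0.0359
⟨phi⟩ = 0.74 × (0.1321 − 0.0359) / (0.723 × 1.8) = 0.74 × 0.0739 = 0.0547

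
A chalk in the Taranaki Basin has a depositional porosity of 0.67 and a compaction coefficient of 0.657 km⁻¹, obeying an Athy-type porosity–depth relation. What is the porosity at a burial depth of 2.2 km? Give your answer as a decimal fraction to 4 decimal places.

0.1579

phi = phi₀·exp(−β·d) = 0.67 × exp(−0.657 × 2.2) = 0.67 × exp(−1.445)
  = 0.67 × 0.2357 = 0.1579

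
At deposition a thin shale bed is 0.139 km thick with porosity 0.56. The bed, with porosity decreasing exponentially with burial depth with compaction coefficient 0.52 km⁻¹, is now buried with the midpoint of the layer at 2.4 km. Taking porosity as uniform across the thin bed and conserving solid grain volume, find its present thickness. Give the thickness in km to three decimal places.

0.073 km

Porosity at 2.4 km: φ = 0.56·exp(−0.52×2.4) = 0.1608
Solid-volume conservation: h(1−φ) = h₀(1−φ₀) ⇒ h = h₀·(1−φ₀)/(1−φ)
h = 0.139 × (1 − 0.56)/(1 − 0.1608) = 0.139 × 0.5243 = 0.0729 km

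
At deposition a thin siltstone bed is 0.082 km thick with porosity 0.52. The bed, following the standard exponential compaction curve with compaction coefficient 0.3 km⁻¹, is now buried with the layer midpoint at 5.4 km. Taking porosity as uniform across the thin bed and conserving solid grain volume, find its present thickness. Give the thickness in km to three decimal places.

Porosity at 5.4 km: n = 0.52·exp(−0.3×5.4) = 0.1029
Solid-volume conservation: h(1−n) = h₀(1−n₀) ⇒ h = h₀·(1−n₀)/(1−n)
h = 0.082 × (1 − 0.52)/(1 − 0.1029) = 0.082 × 0.5351 = 0.0439 km

0.044 km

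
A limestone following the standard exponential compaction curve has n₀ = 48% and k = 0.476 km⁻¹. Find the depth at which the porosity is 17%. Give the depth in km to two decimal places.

Invert Athy's law: Z = ln(n₀/n) / k
Z = ln(0.48/0.17) / 0.476 = ln(2.824) / 0.476 = 1.0380 / 0.476 = 2.181 km

2.18 km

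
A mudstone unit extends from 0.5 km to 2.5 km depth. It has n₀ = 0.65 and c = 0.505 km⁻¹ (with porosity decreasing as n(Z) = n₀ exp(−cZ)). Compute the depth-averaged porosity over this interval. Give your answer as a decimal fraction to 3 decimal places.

0.318

⟨n⟩ = (1/(Z₂−Z₁)) ∫ n₀ e^(−cZ) dZ = n₀·(e^(−c·Z₁) − e^(−c·Z₂)) / (c·(Z₂−Z₁))
e^(−0.505×0.5) = 0.7769; e^(−0.505×2.5) = 0.2829
⟨n⟩ = 0.65 × (0.7769 − 0.2829) / (0.505 × 2) = 0.65 × 0.4890 = 0.3179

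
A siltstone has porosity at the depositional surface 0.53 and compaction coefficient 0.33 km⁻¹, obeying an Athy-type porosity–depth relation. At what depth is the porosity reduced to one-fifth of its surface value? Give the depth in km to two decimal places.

4.88 km

phi/phi₀ = 1/5 ⇒ exp(−c·Z) = 1/5 ⇒ Z = ln(5) / c
Z = 1.6094 / 0.33 = 4.877 km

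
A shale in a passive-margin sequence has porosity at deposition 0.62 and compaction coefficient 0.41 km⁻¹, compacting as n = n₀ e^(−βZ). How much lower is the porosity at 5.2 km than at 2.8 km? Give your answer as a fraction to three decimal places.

0.123

n(2.8) = 0.62·e^(−0.41×2.8) = 0.1967
n(5.2) = 0.62·e^(−0.41×5.2) = 0.0735
Δn = 0.1967 − 0.0735 = 0.1232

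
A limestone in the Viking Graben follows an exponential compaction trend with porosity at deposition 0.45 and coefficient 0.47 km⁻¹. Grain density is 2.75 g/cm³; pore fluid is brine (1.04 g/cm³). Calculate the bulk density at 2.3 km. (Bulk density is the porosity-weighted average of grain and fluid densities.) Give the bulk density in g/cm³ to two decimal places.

Porosity at depth: phi = 0.45·exp(−0.47×2.3) = 0.45×0.3393 = 0.1527
Bulk density: ρ_b = (1−phi)ρ_g + phi·ρ_f = 0.8473×2.75 + 0.1527×1.04
       = 2.330 + 0.159 = 2.489 g/cm³

2.49 g/cm³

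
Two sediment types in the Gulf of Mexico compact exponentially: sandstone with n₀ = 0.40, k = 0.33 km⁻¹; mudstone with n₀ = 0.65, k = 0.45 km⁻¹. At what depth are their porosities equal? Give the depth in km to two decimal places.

4.05 km

Set n₀ₐ e^(−kₐd) = n₀ᵦ e^(−kᵦd) ⇒ ln(n₀ₐ/n₀ᵦ) = (kₐ − kᵦ)·d
d = ln(0.4/0.65) / (0.33 − 0.45) = -0.4855 / -0.12 = 4.046 km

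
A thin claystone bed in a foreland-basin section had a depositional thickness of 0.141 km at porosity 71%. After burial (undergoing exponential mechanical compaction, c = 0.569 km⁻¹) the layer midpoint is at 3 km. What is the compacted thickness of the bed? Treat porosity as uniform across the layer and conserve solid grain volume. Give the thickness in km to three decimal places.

0.047 km

Porosity at 3 km: phi = 0.71·exp(−0.569×3) = 0.1288
Solid-volume conservation: h(1−phi) = h₀(1−phi₀) ⇒ h = h₀·(1−phi₀)/(1−phi)
h = 0.141 × (1 − 0.71)/(1 − 0.1288) = 0.141 × 0.3329 = 0.0469 km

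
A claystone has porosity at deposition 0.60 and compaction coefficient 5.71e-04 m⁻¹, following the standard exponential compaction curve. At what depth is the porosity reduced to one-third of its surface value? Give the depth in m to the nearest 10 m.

Working in km (1 km = 1000 m; β in km⁻¹ = β in m⁻¹ × 1000):
n/n₀ = 1/3 ⇒ exp(−β·z) = 1/3 ⇒ z = ln(3) / β
z = 1.0986 / 0.571 = 1.924 km

1920 m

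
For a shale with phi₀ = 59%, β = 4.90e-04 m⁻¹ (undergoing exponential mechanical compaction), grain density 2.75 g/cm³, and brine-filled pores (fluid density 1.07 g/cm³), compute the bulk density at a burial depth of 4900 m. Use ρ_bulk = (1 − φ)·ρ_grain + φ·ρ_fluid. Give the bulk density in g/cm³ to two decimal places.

2.66 g/cm³

Working in km (1 km = 1000 m; β in km⁻¹ = β in m⁻¹ × 1000):
Porosity at depth: phi = 0.59·exp(−0.49×4.9) = 0.59×0.0906 = 0.0535
Bulk density: ρ_b = (1−phi)ρ_g + phi·ρ_f = 0.9465×2.75 + 0.0535×1.07
       = 2.603 + 0.057 = 2.660 g/cm³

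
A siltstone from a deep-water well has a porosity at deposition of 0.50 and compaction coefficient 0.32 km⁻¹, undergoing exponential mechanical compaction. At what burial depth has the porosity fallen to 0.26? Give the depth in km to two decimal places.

Invert Athy's law: d = ln(phi₀/phi) / c
d = ln(0.5/0.26) / 0.32 = ln(1.923) / 0.32 = 0.6539 / 0.32 = 2.044 km

2.04 km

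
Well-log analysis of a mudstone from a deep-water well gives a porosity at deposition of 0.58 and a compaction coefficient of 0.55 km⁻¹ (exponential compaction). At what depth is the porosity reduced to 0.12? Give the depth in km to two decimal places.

Invert Athy's law: Z = ln(φ₀/φ) / k
Z = ln(0.58/0.12) / 0.55 = ln(4.833) / 0.55 = 1.5755 / 0.55 = 2.865 km

2.86 km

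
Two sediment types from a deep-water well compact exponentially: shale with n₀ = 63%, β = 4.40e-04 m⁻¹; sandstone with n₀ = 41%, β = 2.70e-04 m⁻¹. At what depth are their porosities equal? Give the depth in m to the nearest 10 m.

2530 m

Working in km (1 km = 1000 m; β in km⁻¹ = β in m⁻¹ × 1000):
Set n₀ₐ e^(−βₐz) = n₀ᵦ e^(−βᵦz) ⇒ ln(n₀ₐ/n₀ᵦ) = (βₐ − βᵦ)·z
z = ln(0.63/0.41) / (0.44 − 0.27) = 0.4296 / 0.17 = 2.527 km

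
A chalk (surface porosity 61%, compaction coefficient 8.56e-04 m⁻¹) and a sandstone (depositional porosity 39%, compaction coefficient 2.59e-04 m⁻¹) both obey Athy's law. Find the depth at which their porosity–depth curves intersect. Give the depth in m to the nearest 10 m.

Working in km (1 km = 1000 m; β in km⁻¹ = β in m⁻¹ × 1000):
Set phi₀ₐ e^(−βₐd) = phi₀ᵦ e^(−βᵦd) ⇒ ln(phi₀ₐ/phi₀ᵦ) = (βₐ − βᵦ)·d
d = ln(0.61/0.39) / (0.856 − 0.259) = 0.4473 / 0.597 = 0.749 km

750 m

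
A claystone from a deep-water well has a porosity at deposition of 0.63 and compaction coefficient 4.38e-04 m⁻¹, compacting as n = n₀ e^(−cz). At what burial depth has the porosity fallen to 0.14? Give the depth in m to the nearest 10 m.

3430 m

Working in km (1 km = 1000 m; c in km⁻¹ = c in m⁻¹ × 1000):
Invert Athy's law: z = ln(n₀/n) / c
z = ln(0.63/0.14) / 0.438 = ln(4.5) / 0.438 = 1.5041 / 0.438 = 3.434 km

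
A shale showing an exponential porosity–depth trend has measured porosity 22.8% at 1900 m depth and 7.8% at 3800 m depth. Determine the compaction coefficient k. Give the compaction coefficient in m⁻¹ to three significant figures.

Working in km (1 km = 1000 m; k in km⁻¹ = k in m⁻¹ × 1000):
Athy: phi(Z) = phi₀ e^(−kZ) ⇒ phi₁/phi₂ = e^{k(Z₂−Z₁)} ⇒ k = ln(phi₁/phi₂)/(Z₂−Z₁)
k = ln(0.228/0.078) / (3.8 − 1.9) = ln(2.923) / 1.9 = 1.0726 / 1.9 = 0.5645 km⁻¹

0.000565 m⁻¹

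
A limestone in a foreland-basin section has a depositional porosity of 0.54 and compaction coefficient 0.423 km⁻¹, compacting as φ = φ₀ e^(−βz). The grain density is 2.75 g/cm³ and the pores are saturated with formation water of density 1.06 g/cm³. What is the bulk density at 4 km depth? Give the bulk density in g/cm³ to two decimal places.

Porosity at depth: φ = 0.54·exp(−0.423×4) = 0.54×0.1842 = 0.0994
Bulk density: ρ_b = (1−φ)ρ_g + φ·ρ_f = 0.9006×2.75 + 0.0994×1.06
       = 2.477 + 0.105 = 2.582 g/cm³

2.58 g/cm³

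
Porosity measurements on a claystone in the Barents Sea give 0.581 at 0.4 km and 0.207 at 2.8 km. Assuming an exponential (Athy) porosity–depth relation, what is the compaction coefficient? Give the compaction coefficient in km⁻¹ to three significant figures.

0.430 km⁻¹

Athy: n(d) = n₀ e^(−kd) ⇒ n₁/n₂ = e^{k(d₂−d₁)} ⇒ k = ln(n₁/n₂)/(d₂−d₁)
k = ln(0.581/0.207) / (2.8 − 0.4) = ln(2.807) / 2.4 = 1.0320 / 2.4 = 0.43 km⁻¹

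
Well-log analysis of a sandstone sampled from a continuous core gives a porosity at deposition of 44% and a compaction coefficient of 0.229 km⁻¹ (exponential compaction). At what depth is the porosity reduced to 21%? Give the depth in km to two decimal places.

Invert Athy's law: z = ln(n₀/n) / β
z = ln(0.44/0.21) / 0.229 = ln(2.095) / 0.229 = 0.7397 / 0.229 = 3.230 km

3.23 km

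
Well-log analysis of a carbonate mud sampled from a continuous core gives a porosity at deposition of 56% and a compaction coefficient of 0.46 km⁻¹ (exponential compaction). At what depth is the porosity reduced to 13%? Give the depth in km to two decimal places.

Invert Athy's law: Z = ln(φ₀/φ) / c
Z = ln(0.56/0.13) / 0.46 = ln(4.308) / 0.46 = 1.4604 / 0.46 = 3.175 km

3.17 km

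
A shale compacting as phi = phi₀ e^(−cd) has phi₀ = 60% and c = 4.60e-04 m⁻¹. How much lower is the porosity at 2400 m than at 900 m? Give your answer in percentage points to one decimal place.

Working in km (1 km = 1000 m; c in km⁻¹ = c in m⁻¹ × 1000):
phi(0.9) = 0.6·e^(−0.46×0.9) = 0.3966
phi(2.4) = 0.6·e^(−0.46×2.4) = 0.1989
Δphi = 0.3966 − 0.1989 = 0.1977

19.8 percentage points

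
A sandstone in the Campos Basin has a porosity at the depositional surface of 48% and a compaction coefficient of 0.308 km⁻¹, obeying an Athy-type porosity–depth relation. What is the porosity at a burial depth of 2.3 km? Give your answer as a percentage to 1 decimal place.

23.6%

φ = φ₀·exp(−k·d) = 0.48 × exp(−0.308 × 2.3) = 0.48 × exp(−0.7084)
  = 0.48 × 0.4924 = 0.2364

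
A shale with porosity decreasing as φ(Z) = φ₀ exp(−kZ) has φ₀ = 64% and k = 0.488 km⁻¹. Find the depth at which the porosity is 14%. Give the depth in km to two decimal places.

3.11 km

Invert Athy's law: Z = ln(φ₀/φ) / k
Z = ln(0.64/0.14) / 0.488 = ln(4.571) / 0.488 = 1.5198 / 0.488 = 3.114 km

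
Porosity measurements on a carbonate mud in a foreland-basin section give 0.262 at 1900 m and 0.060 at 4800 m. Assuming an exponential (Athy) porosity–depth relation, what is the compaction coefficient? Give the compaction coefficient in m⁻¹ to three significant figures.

Working in km (1 km = 1000 m; k in km⁻¹ = k in m⁻¹ × 1000):
Athy: phi(Z) = phi₀ e^(−kZ) ⇒ phi₁/phi₂ = e^{k(Z₂−Z₁)} ⇒ k = ln(phi₁/phi₂)/(Z₂−Z₁)
k = ln(0.262/0.06) / (4.8 − 1.9) = ln(4.367) / 2.9 = 1.4740 / 2.9 = 0.5083 km⁻¹

0.000508 m⁻¹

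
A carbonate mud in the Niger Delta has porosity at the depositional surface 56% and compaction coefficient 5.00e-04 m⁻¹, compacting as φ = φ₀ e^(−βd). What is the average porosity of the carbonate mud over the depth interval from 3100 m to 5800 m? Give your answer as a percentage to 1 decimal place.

6.5%

Working in km (1 km = 1000 m; β in km⁻¹ = β in m⁻¹ × 1000):
⟨φ⟩ = (1/(d₂−d₁)) ∫ φ₀ e^(−βd) dd = φ₀·(e^(−β·d₁) − e^(−β·d₂)) / (β·(d₂−d₁))
e^(−0.5×3.1) = 0.2122; e^(−0.5×5.8) = 0.0550
⟨φ⟩ = 0.56 × (0.2122 − 0.0550) / (0.5 × 2.7) = 0.56 × 0.1165 = 0.0652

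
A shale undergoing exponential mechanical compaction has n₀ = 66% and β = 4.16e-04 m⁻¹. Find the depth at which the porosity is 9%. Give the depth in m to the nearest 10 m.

4790 m

Working in km (1 km = 1000 m; β in km⁻¹ = β in m⁻¹ × 1000):
Invert Athy's law: Z = ln(n₀/n) / β
Z = ln(0.66/0.09) / 0.416 = ln(7.333) / 0.416 = 1.9924 / 0.416 = 4.789 km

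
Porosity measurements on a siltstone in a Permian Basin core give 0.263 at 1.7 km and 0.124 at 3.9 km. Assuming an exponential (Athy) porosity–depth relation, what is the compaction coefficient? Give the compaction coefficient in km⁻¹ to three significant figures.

0.342 km⁻¹

Athy: n(z) = n₀ e^(−βz) ⇒ n₁/n₂ = e^{β(z₂−z₁)} ⇒ β = ln(n₁/n₂)/(z₂−z₁)
β = ln(0.263/0.124) / (3.9 − 1.7) = ln(2.121) / 2.2 = 0.7519 / 2.2 = 0.3418 km⁻¹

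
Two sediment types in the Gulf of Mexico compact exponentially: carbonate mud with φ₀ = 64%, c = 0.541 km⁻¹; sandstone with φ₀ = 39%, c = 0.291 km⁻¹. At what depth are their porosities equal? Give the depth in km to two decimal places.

Set φ₀ₐ e^(−cₐd) = φ₀ᵦ e^(−cᵦd) ⇒ ln(φ₀ₐ/φ₀ᵦ) = (cₐ − cᵦ)·d
d = ln(0.64/0.39) / (0.541 − 0.291) = 0.4953 / 0.25 = 1.981 km

1.98 km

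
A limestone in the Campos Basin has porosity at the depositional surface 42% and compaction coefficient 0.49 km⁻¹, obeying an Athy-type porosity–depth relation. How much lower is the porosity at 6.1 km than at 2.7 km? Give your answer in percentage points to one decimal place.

9.1 percentage points

φ(2.7) = 0.42·e^(−0.49×2.7) = 0.1119
φ(6.1) = 0.42·e^(−0.49×6.1) = 0.0211
Δφ = 0.1119 − 0.0211 = 0.0907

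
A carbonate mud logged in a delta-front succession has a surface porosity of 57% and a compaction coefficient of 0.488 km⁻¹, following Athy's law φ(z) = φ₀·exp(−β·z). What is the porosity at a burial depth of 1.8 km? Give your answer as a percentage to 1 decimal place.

φ = φ₀·exp(−β·z) = 0.57 × exp(−0.488 × 1.8) = 0.57 × exp(−0.8784)
  = 0.57 × 0.4154 = 0.2368

23.7%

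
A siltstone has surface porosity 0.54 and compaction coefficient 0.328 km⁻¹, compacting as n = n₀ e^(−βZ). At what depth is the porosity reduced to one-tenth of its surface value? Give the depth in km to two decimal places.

n/n₀ = 1/10 ⇒ exp(−β·Z) = 1/10 ⇒ Z = ln(10) / β
Z = 2.3026 / 0.328 = 7.020 km

7.02 km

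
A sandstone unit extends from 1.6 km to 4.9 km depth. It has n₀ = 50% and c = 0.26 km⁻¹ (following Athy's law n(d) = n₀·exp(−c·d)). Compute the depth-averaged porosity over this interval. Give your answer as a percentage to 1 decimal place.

⟨n⟩ = (1/(d₂−d₁)) ∫ n₀ e^(−cd) dd = n₀·(e^(−c·d₁) − e^(−c·d₂)) / (c·(d₂−d₁))
e^(−0.26×1.6) = 0.6597; e^(−0.26×4.9) = 0.2797
⟨n⟩ = 0.5 × (0.6597 − 0.2797) / (0.26 × 3.3) = 0.5 × 0.4429 = 0.2214

22.1%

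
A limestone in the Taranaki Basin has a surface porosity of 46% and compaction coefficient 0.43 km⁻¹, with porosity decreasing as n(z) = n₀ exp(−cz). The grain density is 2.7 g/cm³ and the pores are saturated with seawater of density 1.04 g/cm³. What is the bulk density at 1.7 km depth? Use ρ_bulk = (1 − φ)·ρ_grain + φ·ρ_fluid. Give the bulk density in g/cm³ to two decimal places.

Porosity at depth: n = 0.46·exp(−0.43×1.7) = 0.46×0.4814 = 0.2215
Bulk density: ρ_b = (1−n)ρ_g + n·ρ_f = 0.7785×2.7 + 0.2215×1.04
       = 2.102 + 0.230 = 2.332 g/cm³

2.33 g/cm³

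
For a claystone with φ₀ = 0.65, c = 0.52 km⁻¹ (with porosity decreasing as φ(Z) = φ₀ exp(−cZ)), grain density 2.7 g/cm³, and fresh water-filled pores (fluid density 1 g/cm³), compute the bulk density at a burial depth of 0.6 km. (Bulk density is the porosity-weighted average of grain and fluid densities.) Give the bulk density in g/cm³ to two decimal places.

1.89 g/cm³

Porosity at depth: φ = 0.65·exp(−0.52×0.6) = 0.65×0.7320 = 0.4758
Bulk density: ρ_b = (1−φ)ρ_g + φ·ρ_f = 0.5242×2.7 + 0.4758×1
       = 1.415 + 0.476 = 1.891 g/cm³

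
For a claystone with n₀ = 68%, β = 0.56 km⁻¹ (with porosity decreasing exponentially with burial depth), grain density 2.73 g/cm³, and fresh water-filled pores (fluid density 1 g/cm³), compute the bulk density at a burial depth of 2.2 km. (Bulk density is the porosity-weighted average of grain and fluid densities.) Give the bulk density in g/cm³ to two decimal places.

Porosity at depth: n = 0.68·exp(−0.56×2.2) = 0.68×0.2917 = 0.1984
Bulk density: ρ_b = (1−n)ρ_g + n·ρ_f = 0.8016×2.73 + 0.1984×1
       = 2.188 + 0.198 = 2.387 g/cm³

2.39 g/cm³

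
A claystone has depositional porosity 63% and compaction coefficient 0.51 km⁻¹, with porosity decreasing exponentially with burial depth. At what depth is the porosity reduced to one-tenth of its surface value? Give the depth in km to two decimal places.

4.51 km

n/n₀ = 1/10 ⇒ exp(−k·Z) = 1/10 ⇒ Z = ln(10) / k
Z = 2.3026 / 0.51 = 4.515 km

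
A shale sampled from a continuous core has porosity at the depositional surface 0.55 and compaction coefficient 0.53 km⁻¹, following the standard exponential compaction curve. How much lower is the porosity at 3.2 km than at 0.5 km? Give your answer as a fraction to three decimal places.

φ(0.5) = 0.55·e^(−0.53×0.5) = 0.4220
φ(3.2) = 0.55·e^(−0.53×3.2) = 0.1009
Δφ = 0.4220 − 0.1009 = 0.3211

0.321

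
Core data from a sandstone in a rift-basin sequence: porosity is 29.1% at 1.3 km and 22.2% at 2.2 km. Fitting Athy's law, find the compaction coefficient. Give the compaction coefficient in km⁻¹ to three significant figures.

0.301 km⁻¹

Athy: n(Z) = n₀ e^(−cZ) ⇒ n₁/n₂ = e^{c(Z₂−Z₁)} ⇒ c = ln(n₁/n₂)/(Z₂−Z₁)
c = ln(0.291/0.222) / (2.2 − 1.3) = ln(1.311) / 0.9 = 0.2706 / 0.9 = 0.3007 km⁻¹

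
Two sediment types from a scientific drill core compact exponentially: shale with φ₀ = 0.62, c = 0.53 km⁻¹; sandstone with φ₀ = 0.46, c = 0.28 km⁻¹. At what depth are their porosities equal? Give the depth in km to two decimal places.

1.19 km

Set φ₀ₐ e^(−cₐZ) = φ₀ᵦ e^(−cᵦZ) ⇒ ln(φ₀ₐ/φ₀ᵦ) = (cₐ − cᵦ)·Z
Z = ln(0.62/0.46) / (0.53 − 0.28) = 0.2985 / 0.25 = 1.194 km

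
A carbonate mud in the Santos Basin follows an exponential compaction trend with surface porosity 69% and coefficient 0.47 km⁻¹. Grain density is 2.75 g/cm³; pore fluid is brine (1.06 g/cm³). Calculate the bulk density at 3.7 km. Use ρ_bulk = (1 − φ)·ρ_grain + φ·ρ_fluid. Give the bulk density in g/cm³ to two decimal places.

Porosity at depth: n = 0.69·exp(−0.47×3.7) = 0.69×0.1757 = 0.1212
Bulk density: ρ_b = (1−n)ρ_g + n·ρ_f = 0.8788×2.75 + 0.1212×1.06
       = 2.417 + 0.129 = 2.545 g/cm³

2.55 g/cm³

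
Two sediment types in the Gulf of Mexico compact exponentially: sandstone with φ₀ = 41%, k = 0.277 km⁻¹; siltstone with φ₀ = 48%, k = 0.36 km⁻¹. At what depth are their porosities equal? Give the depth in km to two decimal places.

Set φ₀ₐ e^(−kₐd) = φ₀ᵦ e^(−kᵦd) ⇒ ln(φ₀ₐ/φ₀ᵦ) = (kₐ − kᵦ)·d
d = ln(0.41/0.48) / (0.277 − 0.36) = -0.1576 / -0.083 = 1.899 km

1.90 km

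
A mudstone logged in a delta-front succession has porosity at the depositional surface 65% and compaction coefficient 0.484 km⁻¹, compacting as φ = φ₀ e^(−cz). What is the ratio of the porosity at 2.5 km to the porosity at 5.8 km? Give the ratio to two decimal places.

4.94

φ(z₁)/φ(z₂) = e^(−c·z₁)/e^(−c·z₂) = e^{c(z₂−z₁)}
= exp(0.484 × 3.3) = exp(1.597) = 4.9392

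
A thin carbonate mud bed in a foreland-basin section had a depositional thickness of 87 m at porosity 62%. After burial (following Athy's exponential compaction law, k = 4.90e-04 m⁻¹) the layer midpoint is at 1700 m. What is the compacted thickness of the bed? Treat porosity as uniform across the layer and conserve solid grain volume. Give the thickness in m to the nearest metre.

Working in km (1 km = 1000 m; k in km⁻¹ = k in m⁻¹ × 1000):
Porosity at 1.7 km: φ = 0.62·exp(−0.49×1.7) = 0.2695
Solid-volume conservation: h(1−φ) = h₀(1−φ₀) ⇒ h = h₀·(1−φ₀)/(1−φ)
h = 0.087 × (1 − 0.62)/(1 − 0.2695) = 0.087 × 0.5202 = 0.0453 km

45 m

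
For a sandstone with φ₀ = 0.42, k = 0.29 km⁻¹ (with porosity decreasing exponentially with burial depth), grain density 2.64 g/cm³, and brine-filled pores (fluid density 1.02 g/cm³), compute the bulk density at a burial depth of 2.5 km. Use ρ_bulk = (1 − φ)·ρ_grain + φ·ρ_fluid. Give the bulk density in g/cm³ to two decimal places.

2.31 g/cm³

Porosity at depth: φ = 0.42·exp(−0.29×2.5) = 0.42×0.4843 = 0.2034
Bulk density: ρ_b = (1−φ)ρ_g + φ·ρ_f = 0.7966×2.64 + 0.2034×1.02
       = 2.103 + 0.207 = 2.310 g/cm³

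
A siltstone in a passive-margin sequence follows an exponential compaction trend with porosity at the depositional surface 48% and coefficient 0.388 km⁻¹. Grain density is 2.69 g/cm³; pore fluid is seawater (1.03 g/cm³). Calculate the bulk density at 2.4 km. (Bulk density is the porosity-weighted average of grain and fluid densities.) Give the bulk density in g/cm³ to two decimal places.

2.38 g/cm³

Porosity at depth: φ = 0.48·exp(−0.388×2.4) = 0.48×0.3941 = 0.1892
Bulk density: ρ_b = (1−φ)ρ_g + φ·ρ_f = 0.8108×2.69 + 0.1892×1.03
       = 2.181 + 0.195 = 2.376 g/cm³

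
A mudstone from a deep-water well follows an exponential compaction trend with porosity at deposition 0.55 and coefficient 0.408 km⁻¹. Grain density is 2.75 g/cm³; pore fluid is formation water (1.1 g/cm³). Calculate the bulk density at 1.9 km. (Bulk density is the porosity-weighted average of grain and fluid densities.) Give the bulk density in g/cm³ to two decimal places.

2.33 g/cm³

Porosity at depth: phi = 0.55·exp(−0.408×1.9) = 0.55×0.4606 = 0.2533
Bulk density: ρ_b = (1−phi)ρ_g + phi·ρ_f = 0.7467×2.75 + 0.2533×1.1
       = 2.053 + 0.279 = 2.332 g/cm³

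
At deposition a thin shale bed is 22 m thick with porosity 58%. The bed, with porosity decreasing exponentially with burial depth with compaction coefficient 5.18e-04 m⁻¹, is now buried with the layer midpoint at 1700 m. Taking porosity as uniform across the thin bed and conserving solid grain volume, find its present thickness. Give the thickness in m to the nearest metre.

12 m

Working in km (1 km = 1000 m; k in km⁻¹ = k in m⁻¹ × 1000):
Porosity at 1.7 km: φ = 0.58·exp(−0.518×1.7) = 0.2404
Solid-volume conservation: h(1−φ) = h₀(1−φ₀) ⇒ h = h₀·(1−φ₀)/(1−φ)
h = 0.022 × (1 − 0.58)/(1 − 0.2404) = 0.022 × 0.5529 = 0.0122 km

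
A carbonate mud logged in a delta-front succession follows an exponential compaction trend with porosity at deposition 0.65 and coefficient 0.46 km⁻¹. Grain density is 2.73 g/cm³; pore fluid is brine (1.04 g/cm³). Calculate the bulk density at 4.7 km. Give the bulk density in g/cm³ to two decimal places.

Porosity at depth: phi = 0.65·exp(−0.46×4.7) = 0.65×0.1151 = 0.0748
Bulk density: ρ_b = (1−phi)ρ_g + phi·ρ_f = 0.9252×2.73 + 0.0748×1.04
       = 2.526 + 0.078 = 2.604 g/cm³

2.60 g/cm³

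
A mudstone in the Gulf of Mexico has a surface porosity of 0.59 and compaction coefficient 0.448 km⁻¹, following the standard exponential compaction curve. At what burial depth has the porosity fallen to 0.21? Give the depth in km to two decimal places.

Invert Athy's law: Z = ln(φ₀/φ) / k
Z = ln(0.59/0.21) / 0.448 = ln(2.81) / 0.448 = 1.0330 / 0.448 = 2.306 km

2.31 km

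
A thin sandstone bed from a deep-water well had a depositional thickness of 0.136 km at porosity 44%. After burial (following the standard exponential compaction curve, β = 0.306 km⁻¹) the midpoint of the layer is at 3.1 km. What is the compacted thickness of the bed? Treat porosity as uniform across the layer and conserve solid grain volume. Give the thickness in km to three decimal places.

Porosity at 3.1 km: n = 0.44·exp(−0.306×3.1) = 0.1704
Solid-volume conservation: h(1−n) = h₀(1−n₀) ⇒ h = h₀·(1−n₀)/(1−n)
h = 0.136 × (1 − 0.44)/(1 − 0.1704) = 0.136 × 0.6750 = 0.0918 km

0.092 km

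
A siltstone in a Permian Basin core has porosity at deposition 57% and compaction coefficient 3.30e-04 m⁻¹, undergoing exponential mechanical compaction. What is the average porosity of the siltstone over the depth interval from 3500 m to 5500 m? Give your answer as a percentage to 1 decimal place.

13.1%

Working in km (1 km = 1000 m; c in km⁻¹ = c in m⁻¹ × 1000):
⟨φ⟩ = (1/(Z₂−Z₁)) ∫ φ₀ e^(−cZ) dZ = φ₀·(e^(−c·Z₁) − e^(−c·Z₂)) / (c·(Z₂−Z₁))
e^(−0.33×3.5) = 0.3151; e^(−0.33×5.5) = 0.1628
⟨φ⟩ = 0.57 × (0.3151 − 0.1628) / (0.33 × 2) = 0.57 × 0.2306 = 0.1315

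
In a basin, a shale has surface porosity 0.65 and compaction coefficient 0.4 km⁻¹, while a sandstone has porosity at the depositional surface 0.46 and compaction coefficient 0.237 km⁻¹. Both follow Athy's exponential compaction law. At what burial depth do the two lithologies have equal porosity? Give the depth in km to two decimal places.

2.12 km

Set φ₀ₐ e^(−βₐd) = φ₀ᵦ e^(−βᵦd) ⇒ ln(φ₀ₐ/φ₀ᵦ) = (βₐ − βᵦ)·d
d = ln(0.65/0.46) / (0.4 − 0.237) = 0.3457 / 0.163 = 2.121 km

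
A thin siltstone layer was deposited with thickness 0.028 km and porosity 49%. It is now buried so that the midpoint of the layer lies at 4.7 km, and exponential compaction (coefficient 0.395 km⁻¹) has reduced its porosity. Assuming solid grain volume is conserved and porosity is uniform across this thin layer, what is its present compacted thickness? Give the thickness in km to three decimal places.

0.015 km

Porosity at 4.7 km: φ = 0.49·exp(−0.395×4.7) = 0.0765
Solid-volume conservation: h(1−φ) = h₀(1−φ₀) ⇒ h = h₀·(1−φ₀)/(1−φ)
h = 0.028 × (1 − 0.49)/(1 − 0.0765) = 0.028 × 0.5523 = 0.0155 km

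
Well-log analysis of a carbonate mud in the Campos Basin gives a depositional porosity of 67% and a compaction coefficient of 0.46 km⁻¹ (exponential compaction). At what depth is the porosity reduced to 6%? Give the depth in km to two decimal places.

5.25 km

Invert Athy's law: Z = ln(n₀/n) / c
Z = ln(0.67/0.06) / 0.46 = ln(11.17) / 0.46 = 2.4129 / 0.46 = 5.246 km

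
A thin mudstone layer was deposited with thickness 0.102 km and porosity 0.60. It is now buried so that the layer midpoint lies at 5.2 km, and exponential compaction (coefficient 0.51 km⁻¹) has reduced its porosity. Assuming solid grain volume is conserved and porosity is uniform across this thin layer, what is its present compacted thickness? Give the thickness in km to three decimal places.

0.043 km

Porosity at 5.2 km: phi = 0.6·exp(−0.51×5.2) = 0.0423
Solid-volume conservation: h(1−phi) = h₀(1−phi₀) ⇒ h = h₀·(1−phi₀)/(1−phi)
h = 0.102 × (1 − 0.6)/(1 − 0.0423) = 0.102 × 0.4177 = 0.0426 km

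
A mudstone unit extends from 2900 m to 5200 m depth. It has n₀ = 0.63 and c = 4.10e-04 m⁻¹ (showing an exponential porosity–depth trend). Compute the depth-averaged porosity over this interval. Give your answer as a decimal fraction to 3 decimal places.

0.124

Working in km (1 km = 1000 m; c in km⁻¹ = c in m⁻¹ × 1000):
⟨n⟩ = (1/(Z₂−Z₁)) ∫ n₀ e^(−cZ) dZ = n₀·(e^(−c·Z₁) − e^(−c·Z₂)) / (c·(Z₂−Z₁))
e^(−0.41×2.9) = 0.3045; e^(−0.41×5.2) = 0.1186
⟨n⟩ = 0.63 × (0.3045 − 0.1186) / (0.41 × 2.3) = 0.63 × 0.1972 = 0.1242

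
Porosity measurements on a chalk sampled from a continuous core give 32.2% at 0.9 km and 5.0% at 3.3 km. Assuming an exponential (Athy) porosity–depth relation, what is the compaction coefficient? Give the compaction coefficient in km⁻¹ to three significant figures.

0.776 km⁻¹

Athy: phi(d) = phi₀ e^(−cd) ⇒ phi₁/phi₂ = e^{c(d₂−d₁)} ⇒ c = ln(phi₁/phi₂)/(d₂−d₁)
c = ln(0.322/0.05) / (3.3 − 0.9) = ln(6.44) / 2.4 = 1.8625 / 2.4 = 0.7761 km⁻¹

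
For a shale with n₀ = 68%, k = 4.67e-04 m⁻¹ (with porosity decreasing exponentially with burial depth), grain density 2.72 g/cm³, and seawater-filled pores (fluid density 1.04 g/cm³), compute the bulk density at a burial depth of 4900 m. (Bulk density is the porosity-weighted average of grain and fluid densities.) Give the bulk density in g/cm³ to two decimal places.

2.60 g/cm³

Working in km (1 km = 1000 m; k in km⁻¹ = k in m⁻¹ × 1000):
Porosity at depth: n = 0.68·exp(−0.467×4.9) = 0.68×0.1014 = 0.0690
Bulk density: ρ_b = (1−n)ρ_g + n·ρ_f = 0.9310×2.72 + 0.0690×1.04
       = 2.532 + 0.072 = 2.604 g/cm³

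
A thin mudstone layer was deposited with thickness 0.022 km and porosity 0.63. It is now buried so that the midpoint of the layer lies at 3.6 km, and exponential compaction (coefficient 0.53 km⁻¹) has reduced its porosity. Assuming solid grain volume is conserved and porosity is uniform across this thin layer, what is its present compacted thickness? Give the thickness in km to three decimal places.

Porosity at 3.6 km: φ = 0.63·exp(−0.53×3.6) = 0.0935
Solid-volume conservation: h(1−φ) = h₀(1−φ₀) ⇒ h = h₀·(1−φ₀)/(1−φ)
h = 0.022 × (1 − 0.63)/(1 − 0.0935) = 0.022 × 0.4082 = 0.0090 km

0.009 km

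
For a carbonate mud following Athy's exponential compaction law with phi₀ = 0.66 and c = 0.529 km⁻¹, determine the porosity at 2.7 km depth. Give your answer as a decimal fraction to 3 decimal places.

0.158

phi = phi₀·exp(−c·d) = 0.66 × exp(−0.529 × 2.7) = 0.66 × exp(−1.428)
  = 0.66 × 0.2397 = 0.1582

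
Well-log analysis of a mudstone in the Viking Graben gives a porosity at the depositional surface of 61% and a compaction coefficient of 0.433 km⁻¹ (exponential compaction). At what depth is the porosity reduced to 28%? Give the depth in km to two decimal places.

Invert Athy's law: d = ln(n₀/n) / c
d = ln(0.61/0.28) / 0.433 = ln(2.179) / 0.433 = 0.7787 / 0.433 = 1.798 km

1.80 km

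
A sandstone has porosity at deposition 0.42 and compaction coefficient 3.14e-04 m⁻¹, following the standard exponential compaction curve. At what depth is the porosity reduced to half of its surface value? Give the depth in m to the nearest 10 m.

Working in km (1 km = 1000 m; k in km⁻¹ = k in m⁻¹ × 1000):
phi/phi₀ = 1/2 ⇒ exp(−k·z) = 1/2 ⇒ z = ln(2) / k
z = 0.6931 / 0.314 = 2.207 km

2210 m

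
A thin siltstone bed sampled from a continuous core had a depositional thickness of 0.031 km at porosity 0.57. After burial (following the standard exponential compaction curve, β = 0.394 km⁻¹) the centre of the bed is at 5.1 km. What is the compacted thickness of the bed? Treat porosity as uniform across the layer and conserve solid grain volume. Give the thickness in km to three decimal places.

Porosity at 5.1 km: phi = 0.57·exp(−0.394×5.1) = 0.0764
Solid-volume conservation: h(1−phi) = h₀(1−phi₀) ⇒ h = h₀·(1−phi₀)/(1−phi)
h = 0.031 × (1 − 0.57)/(1 − 0.0764) = 0.031 × 0.4656 = 0.0144 km

0.014 km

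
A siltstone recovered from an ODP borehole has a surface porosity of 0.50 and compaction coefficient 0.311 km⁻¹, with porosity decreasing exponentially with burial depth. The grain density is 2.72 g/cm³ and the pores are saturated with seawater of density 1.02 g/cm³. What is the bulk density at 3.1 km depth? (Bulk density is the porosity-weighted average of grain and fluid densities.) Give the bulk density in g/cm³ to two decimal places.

Porosity at depth: φ = 0.5·exp(−0.311×3.1) = 0.5×0.3813 = 0.1907
Bulk density: ρ_b = (1−φ)ρ_g + φ·ρ_f = 0.8093×2.72 + 0.1907×1.02
       = 2.201 + 0.194 = 2.396 g/cm³

2.40 g/cm³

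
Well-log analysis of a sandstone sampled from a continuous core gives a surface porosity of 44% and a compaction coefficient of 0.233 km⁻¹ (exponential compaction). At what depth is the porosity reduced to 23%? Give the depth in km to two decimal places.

Invert Athy's law: z = ln(φ₀/φ) / β
z = ln(0.44/0.23) / 0.233 = ln(1.913) / 0.233 = 0.6487 / 0.233 = 2.784 km

2.78 km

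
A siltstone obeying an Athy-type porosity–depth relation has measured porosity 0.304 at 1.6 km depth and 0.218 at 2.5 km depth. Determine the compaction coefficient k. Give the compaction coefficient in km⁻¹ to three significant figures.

Athy: φ(d) = φ₀ e^(−kd) ⇒ φ₁/φ₂ = e^{k(d₂−d₁)} ⇒ k = ln(φ₁/φ₂)/(d₂−d₁)
k = ln(0.304/0.218) / (2.5 − 1.6) = ln(1.394) / 0.9 = 0.3325 / 0.9 = 0.3695 km⁻¹

0.369 km⁻¹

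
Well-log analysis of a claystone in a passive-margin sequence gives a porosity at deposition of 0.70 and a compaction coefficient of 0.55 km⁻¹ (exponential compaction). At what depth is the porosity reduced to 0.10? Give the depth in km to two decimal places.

3.54 km

Invert Athy's law: d = ln(n₀/n) / k
d = ln(0.7/0.1) / 0.55 = ln(7) / 0.55 = 1.9459 / 0.55 = 3.538 km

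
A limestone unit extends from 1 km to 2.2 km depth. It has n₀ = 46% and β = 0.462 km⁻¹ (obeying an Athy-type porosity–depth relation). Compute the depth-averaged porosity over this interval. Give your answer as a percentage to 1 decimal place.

⟨n⟩ = (1/(d₂−d₁)) ∫ n₀ e^(−βd) dd = n₀·(e^(−β·d₁) − e^(−β·d₂)) / (β·(d₂−d₁))
e^(−0.462×1) = 0.6300; e^(−0.462×2.2) = 0.3619
⟨n⟩ = 0.46 × (0.6300 − 0.3619) / (0.462 × 1.2) = 0.46 × 0.4836 = 0.2225

22.2%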